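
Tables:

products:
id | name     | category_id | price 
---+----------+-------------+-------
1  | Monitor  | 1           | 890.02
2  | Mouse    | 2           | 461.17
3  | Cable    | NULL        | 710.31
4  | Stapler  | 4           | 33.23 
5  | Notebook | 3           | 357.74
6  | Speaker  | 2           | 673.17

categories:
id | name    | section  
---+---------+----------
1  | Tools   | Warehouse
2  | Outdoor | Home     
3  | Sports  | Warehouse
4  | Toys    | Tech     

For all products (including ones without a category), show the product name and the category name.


LEFT JOIN keeps every row from products (the left table); where category_id has no match in categories, the category columns become NULL. Walk through each product:
  - product 1 (Monitor): category_id=1 -> matches Tools
  - product 2 (Mouse): category_id=2 -> matches Outdoor
  - product 3 (Cable): category_id=NULL, no match -> kept with NULL
  - product 4 (Stapler): category_id=4 -> matches Toys
  - product 5 (Notebook): category_id=3 -> matches Sports
  - product 6 (Speaker): category_id=2 -> matches Outdoor
All 6 rows appear; 1 has NULL category.

SQL:
SELECT a.name, b.name AS category
FROM products a
LEFT JOIN categories b ON a.category_id = b.id

Result:
name     | category
---------+---------
Monitor  | Tools   
Mouse    | Outdoor 
Cable    | NULL    
Stapler  | Toys    
Notebook | Sports  
Speaker  | Outdoor 


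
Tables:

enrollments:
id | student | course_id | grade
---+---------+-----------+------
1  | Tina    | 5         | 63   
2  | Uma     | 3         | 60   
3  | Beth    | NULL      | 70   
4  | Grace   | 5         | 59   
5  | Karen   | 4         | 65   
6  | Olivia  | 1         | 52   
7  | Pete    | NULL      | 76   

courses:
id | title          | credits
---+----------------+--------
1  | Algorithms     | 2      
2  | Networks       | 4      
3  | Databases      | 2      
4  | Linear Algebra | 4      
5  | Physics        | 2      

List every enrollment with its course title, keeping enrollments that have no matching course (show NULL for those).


LEFT JOIN keeps every row from enrollments (the left table); where course_id has no match in courses, the course columns become NULL. Walk through each enrollment:
  - enrollment 1 (Tina): course_id=5 -> matches Physics
  - enrollment 2 (Uma): course_id=3 -> matches Databases
  - enrollment 3 (Beth): course_id=NULL, no match -> kept with NULL
  - enrollment 4 (Grace): course_id=5 -> matches Physics
  - enrollment 5 (Karen): course_id=4 -> matches Linear Algebra
  - enrollment 6 (Olivia): course_id=1 -> matches Algorithms
  - enrollment 7 (Pete): course_id=NULL, no match -> kept with NULL
All 7 rows appear; 2 have NULL course.

SQL:
SELECT a.student, b.title AS course
FROM enrollments a
LEFT JOIN courses b ON a.course_id = b.id

Result:
student | course        
--------+---------------
Tina    | Physics       
Uma     | Databases     
Beth    | NULL          
Grace   | Physics       
Karen   | Linear Algebra
Olivia  | Algorithms    
Pete    | NULL          


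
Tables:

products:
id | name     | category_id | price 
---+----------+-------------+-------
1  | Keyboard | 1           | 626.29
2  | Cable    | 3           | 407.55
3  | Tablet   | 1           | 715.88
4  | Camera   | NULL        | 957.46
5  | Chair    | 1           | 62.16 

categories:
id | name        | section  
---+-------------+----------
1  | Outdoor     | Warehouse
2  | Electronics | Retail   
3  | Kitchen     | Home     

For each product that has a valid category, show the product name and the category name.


INNER JOIN keeps only products rows whose category_id matches an id in categories. Walk through each product:
  - product 1 (Keyboard): category_id=1 -> matches Outdoor
  - product 2 (Cable): category_id=3 -> matches Kitchen
  - product 3 (Tablet): category_id=1 -> matches Outdoor
  - product 4 (Camera): category_id=NULL, no match -> dropped
  - product 5 (Chair): category_id=1 -> matches Outdoor
So 1 of 5 rows is dropped.

SQL:
SELECT a.name, b.name AS category
FROM products a
INNER JOIN categories b ON a.category_id = b.id

Result:
name     | category
---------+---------
Keyboard | Outdoor 
Cable    | Kitchen 
Tablet   | Outdoor 
Chair    | Outdoor 


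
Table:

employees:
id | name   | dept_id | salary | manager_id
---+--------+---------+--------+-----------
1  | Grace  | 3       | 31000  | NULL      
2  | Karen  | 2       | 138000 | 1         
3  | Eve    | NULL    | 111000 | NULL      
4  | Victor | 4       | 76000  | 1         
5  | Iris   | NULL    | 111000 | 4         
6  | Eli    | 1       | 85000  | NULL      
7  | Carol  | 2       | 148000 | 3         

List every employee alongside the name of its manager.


This is a self-join: employees is joined to a second copy of itself, matching each row's manager_id to another row's id. Use LEFT JOIN so rows with manager_id=NULL are kept.
  - employee 1 (Grace): manager_id=NULL -> NULL
  - employee 2 (Karen): manager_id=1 -> Grace
  - employee 3 (Eve): manager_id=NULL -> NULL
  - employee 4 (Victor): manager_id=1 -> Grace
  - employee 5 (Iris): manager_id=4 -> Victor
  - employee 6 (Eli): manager_id=NULL -> NULL
  - employee 7 (Carol): manager_id=3 -> Eve

SQL:
SELECT a.name AS item, b.name AS manager
FROM employees a
LEFT JOIN employees b ON a.manager_id = b.id

Result:
item   | manager
-------+--------
Grace  | NULL   
Karen  | Grace  
Eve    | NULL   
Victor | Grace  
Iris   | Victor 
Eli    | NULL   
Carol  | Eve    


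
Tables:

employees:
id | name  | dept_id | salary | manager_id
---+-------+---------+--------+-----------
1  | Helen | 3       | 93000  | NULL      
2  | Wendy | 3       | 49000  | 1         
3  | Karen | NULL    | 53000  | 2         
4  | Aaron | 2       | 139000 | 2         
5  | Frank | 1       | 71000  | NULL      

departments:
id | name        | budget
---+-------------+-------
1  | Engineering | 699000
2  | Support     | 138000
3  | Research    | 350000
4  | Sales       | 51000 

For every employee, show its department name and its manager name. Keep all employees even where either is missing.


Two LEFT JOINs from the same base table employees: one to departments via dept_id, one to employees itself via manager_id. Both are LEFT so every employee is preserved.
Match against departments:
  - employee 1 (Helen): dept_id=3 -> matches Research
  - employee 2 (Wendy): dept_id=3 -> matches Research
  - employee 3 (Karen): dept_id=NULL, no match -> kept with NULL
  - employee 4 (Aaron): dept_id=2 -> matches Support
  - employee 5 (Frank): dept_id=1 -> matches Engineering
Match against employees (self):
  - employee 1 (Helen): manager_id=NULL -> NULL
  - employee 2 (Wendy): manager_id=1 -> Helen
  - employee 3 (Karen): manager_id=2 -> Wendy
  - employee 4 (Aaron): manager_id=2 -> Wendy
  - employee 5 (Frank): manager_id=NULL -> NULL

SQL:
SELECT a.name, b.name AS department, c.name AS manager
FROM employees a
LEFT JOIN departments b ON a.dept_id = b.id
LEFT JOIN employees c ON a.manager_id = c.id

Result:
name  | department  | manager
------+-------------+--------
Helen | Research    | NULL   
Wendy | Research    | Helen  
Karen | NULL        | Wendy  
Aaron | Support     | Wendy  
Frank | Engineering | NULL   


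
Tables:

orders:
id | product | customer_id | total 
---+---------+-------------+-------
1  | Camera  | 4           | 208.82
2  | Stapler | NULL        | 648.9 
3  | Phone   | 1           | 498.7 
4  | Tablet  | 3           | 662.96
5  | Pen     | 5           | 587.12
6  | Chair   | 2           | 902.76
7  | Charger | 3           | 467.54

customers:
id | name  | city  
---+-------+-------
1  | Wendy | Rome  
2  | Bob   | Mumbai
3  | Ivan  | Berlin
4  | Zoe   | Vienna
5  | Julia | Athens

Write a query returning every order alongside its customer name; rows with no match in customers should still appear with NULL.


LEFT JOIN keeps every row from orders (the left table); where customer_id has no match in customers, the customer columns become NULL. Walk through each order:
  - order 1 (Camera): customer_id=4 -> matches Zoe
  - order 2 (Stapler): customer_id=NULL, no match -> kept with NULL
  - order 3 (Phone): customer_id=1 -> matches Wendy
  - order 4 (Tablet): customer_id=3 -> matches Ivan
  - order 5 (Pen): customer_id=5 -> matches Julia
  - order 6 (Chair): customer_id=2 -> matches Bob
  - order 7 (Charger): customer_id=3 -> matches Ivan
All 7 rows appear; 1 has NULL customer.

SQL:
SELECT a.product, b.name AS customer
FROM orders a
LEFT JOIN customers b ON a.customer_id = b.id

Result:
product | customer
--------+---------
Camera  | Zoe     
Stapler | NULL    
Phone   | Wendy   
Tablet  | Ivan    
Pen     | Julia   
Chair   | Bob     
Charger | Ivan    


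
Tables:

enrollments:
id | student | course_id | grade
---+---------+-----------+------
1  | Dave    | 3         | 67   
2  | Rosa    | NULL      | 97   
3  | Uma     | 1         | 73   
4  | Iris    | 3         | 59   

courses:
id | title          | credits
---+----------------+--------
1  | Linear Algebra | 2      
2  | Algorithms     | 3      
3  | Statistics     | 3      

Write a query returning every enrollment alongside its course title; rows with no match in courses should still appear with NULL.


LEFT JOIN keeps every row from enrollments (the left table); where course_id has no match in courses, the course columns become NULL. Walk through each enrollment:
  - enrollment 1 (Dave): course_id=3 -> matches Statistics
  - enrollment 2 (Rosa): course_id=NULL, no match -> kept with NULL
  - enrollment 3 (Uma): course_id=1 -> matches Linear Algebra
  - enrollment 4 (Iris): course_id=3 -> matches Statistics
All 4 rows appear; 1 has NULL course.

SQL:
SELECT a.student, b.title AS course
FROM enrollments a
LEFT JOIN courses b ON a.course_id = b.id

Result:
student | course        
--------+---------------
Dave    | Statistics    
Rosa    | NULL          
Uma     | Linear Algebra
Iris    | Statistics    


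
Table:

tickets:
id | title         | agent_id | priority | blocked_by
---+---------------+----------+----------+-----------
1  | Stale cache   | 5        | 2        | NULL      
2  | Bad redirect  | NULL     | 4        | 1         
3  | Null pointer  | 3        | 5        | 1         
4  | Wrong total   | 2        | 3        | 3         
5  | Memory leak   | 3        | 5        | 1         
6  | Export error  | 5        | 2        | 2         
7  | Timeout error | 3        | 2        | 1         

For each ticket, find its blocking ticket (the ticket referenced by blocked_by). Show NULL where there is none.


This is a self-join: tickets is joined to a second copy of itself, matching each row's blocked_by to another row's id. Use LEFT JOIN so rows with blocked_by=NULL are kept.
  - ticket 1 (Stale cache): blocked_by=NULL -> NULL
  - ticket 2 (Bad redirect): blocked_by=1 -> Stale cache
  - ticket 3 (Null pointer): blocked_by=1 -> Stale cache
  - ticket 4 (Wrong total): blocked_by=3 -> Null pointer
  - ticket 5 (Memory leak): blocked_by=1 -> Stale cache
  - ticket 6 (Export error): blocked_by=2 -> Bad redirect
  - ticket 7 (Timeout error): blocked_by=1 -> Stale cache

SQL:
SELECT a.title AS item, b.title AS blocked_by
FROM tickets a
LEFT JOIN tickets b ON a.blocked_by = b.id

Result:
item          | blocked_by  
--------------+-------------
Stale cache   | NULL        
Bad redirect  | Stale cache 
Null pointer  | Stale cache 
Wrong total   | Null pointer
Memory leak   | Stale cache 
Export error  | Bad redirect
Timeout error | Stale cache 


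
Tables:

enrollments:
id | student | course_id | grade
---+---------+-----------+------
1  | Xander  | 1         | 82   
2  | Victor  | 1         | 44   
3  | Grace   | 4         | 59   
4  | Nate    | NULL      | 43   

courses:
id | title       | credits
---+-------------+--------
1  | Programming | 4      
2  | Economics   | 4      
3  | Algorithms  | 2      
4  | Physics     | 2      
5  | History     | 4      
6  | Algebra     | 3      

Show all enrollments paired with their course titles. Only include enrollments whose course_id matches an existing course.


INNER JOIN keeps only enrollments rows whose course_id matches an id in courses. Walk through each enrollment:
  - enrollment 1 (Xander): course_id=1 -> matches Programming
  - enrollment 2 (Victor): course_id=1 -> matches Programming
  - enrollment 3 (Grace): course_id=4 -> matches Physics
  - enrollment 4 (Nate): course_id=NULL, no match -> dropped
So 1 of 4 rows is dropped.

SQL:
SELECT a.student, b.title AS course
FROM enrollments a
INNER JOIN courses b ON a.course_id = b.id

Result:
student | course     
--------+------------
Xander  | Programming
Victor  | Programming
Grace   | Physics    


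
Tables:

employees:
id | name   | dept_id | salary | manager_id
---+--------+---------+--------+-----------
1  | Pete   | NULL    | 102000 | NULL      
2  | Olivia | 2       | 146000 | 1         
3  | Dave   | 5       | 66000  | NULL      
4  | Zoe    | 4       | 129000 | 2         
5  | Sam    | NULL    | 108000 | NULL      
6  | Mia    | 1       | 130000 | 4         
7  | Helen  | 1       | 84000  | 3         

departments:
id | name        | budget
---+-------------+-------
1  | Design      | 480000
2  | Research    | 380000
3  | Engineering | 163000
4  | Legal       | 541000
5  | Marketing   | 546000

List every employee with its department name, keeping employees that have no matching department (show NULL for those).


LEFT JOIN keeps every row from employees (the left table); where dept_id has no match in departments, the department columns become NULL. Walk through each employee:
  - employee 1 (Pete): dept_id=NULL, no match -> kept with NULL
  - employee 2 (Olivia): dept_id=2 -> matches Research
  - employee 3 (Dave): dept_id=5 -> matches Marketing
  - employee 4 (Zoe): dept_id=4 -> matches Legal
  - employee 5 (Sam): dept_id=NULL, no match -> kept with NULL
  - employee 6 (Mia): dept_id=1 -> matches Design
  - employee 7 (Helen): dept_id=1 -> matches Design
All 7 rows appear; 2 have NULL department.

SQL:
SELECT a.name, b.name AS department
FROM employees a
LEFT JOIN departments b ON a.dept_id = b.id

Result:
name   | department
-------+-----------
Pete   | NULL      
Olivia | Research  
Dave   | Marketing 
Zoe    | Legal     
Sam    | NULL      
Mia    | Design    
Helen  | Design    


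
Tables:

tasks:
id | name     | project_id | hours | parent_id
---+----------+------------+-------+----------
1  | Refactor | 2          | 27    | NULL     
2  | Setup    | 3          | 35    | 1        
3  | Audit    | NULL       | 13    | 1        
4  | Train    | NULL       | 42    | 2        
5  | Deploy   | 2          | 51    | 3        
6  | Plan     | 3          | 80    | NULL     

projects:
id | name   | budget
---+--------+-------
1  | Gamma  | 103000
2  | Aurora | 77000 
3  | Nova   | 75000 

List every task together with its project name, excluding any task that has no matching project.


INNER JOIN keeps only tasks rows whose project_id matches an id in projects. Walk through each task:
  - task 1 (Refactor): project_id=2 -> matches Aurora
  - task 2 (Setup): project_id=3 -> matches Nova
  - task 3 (Audit): project_id=NULL, no match -> dropped
  - task 4 (Train): project_id=NULL, no match -> dropped
  - task 5 (Deploy): project_id=2 -> matches Aurora
  - task 6 (Plan): project_id=3 -> matches Nova
So 2 of 6 rows are dropped.

SQL:
SELECT a.name, b.name AS project
FROM tasks a
INNER JOIN projects b ON a.project_id = b.id

Result:
name     | project
---------+--------
Refactor | Aurora 
Setup    | Nova   
Deploy   | Aurora 
Plan     | Nova   


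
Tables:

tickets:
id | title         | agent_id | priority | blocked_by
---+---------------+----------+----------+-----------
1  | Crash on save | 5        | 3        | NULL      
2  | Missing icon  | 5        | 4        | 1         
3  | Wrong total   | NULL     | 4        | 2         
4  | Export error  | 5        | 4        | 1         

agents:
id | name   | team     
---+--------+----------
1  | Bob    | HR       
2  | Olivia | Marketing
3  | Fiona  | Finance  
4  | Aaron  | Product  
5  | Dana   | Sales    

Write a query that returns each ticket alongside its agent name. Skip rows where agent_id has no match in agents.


INNER JOIN keeps only tickets rows whose agent_id matches an id in agents. Walk through each ticket:
  - ticket 1 (Crash on save): agent_id=5 -> matches Dana
  - ticket 2 (Missing icon): agent_id=5 -> matches Dana
  - ticket 3 (Wrong total): agent_id=NULL, no match -> dropped
  - ticket 4 (Export error): agent_id=5 -> matches Dana
So 1 of 4 rows is dropped.

SQL:
SELECT a.title, b.name AS agent
FROM tickets a
INNER JOIN agents b ON a.agent_id = b.id

Result:
title         | agent
--------------+------
Crash on save | Dana 
Missing icon  | Dana 
Export error  | Dana 


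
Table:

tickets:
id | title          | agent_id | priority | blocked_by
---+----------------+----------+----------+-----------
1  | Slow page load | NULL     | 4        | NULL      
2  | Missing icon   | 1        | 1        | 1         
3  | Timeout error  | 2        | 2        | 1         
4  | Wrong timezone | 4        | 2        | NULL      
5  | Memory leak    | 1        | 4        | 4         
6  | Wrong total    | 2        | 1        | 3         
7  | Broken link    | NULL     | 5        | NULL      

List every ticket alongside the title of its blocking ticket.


This is a self-join: tickets is joined to a second copy of itself, matching each row's blocked_by to another row's id. Use LEFT JOIN so rows with blocked_by=NULL are kept.
  - ticket 1 (Slow page load): blocked_by=NULL -> NULL
  - ticket 2 (Missing icon): blocked_by=1 -> Slow page load
  - ticket 3 (Timeout error): blocked_by=1 -> Slow page load
  - ticket 4 (Wrong timezone): blocked_by=NULL -> NULL
  - ticket 5 (Memory leak): blocked_by=4 -> Wrong timezone
  - ticket 6 (Wrong total): blocked_by=3 -> Timeout error
  - ticket 7 (Broken link): blocked_by=NULL -> NULL

SQL:
SELECT a.title AS item, b.title AS blocked_by
FROM tickets a
LEFT JOIN tickets b ON a.blocked_by = b.id

Result:
item           | blocked_by    
---------------+---------------
Slow page load | NULL          
Missing icon   | Slow page load
Timeout error  | Slow page load
Wrong timezone | NULL          
Memory leak    | Wrong timezone
Wrong total    | Timeout error 
Broken link    | NULL          


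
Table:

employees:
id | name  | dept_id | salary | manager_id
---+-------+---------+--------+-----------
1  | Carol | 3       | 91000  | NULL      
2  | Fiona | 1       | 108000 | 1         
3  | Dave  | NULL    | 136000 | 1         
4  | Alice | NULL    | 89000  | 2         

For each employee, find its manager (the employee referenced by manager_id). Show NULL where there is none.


This is a self-join: employees is joined to a second copy of itself, matching each row's manager_id to another row's id. Use LEFT JOIN so rows with manager_id=NULL are kept.
  - employee 1 (Carol): manager_id=NULL -> NULL
  - employee 2 (Fiona): manager_id=1 -> Carol
  - employee 3 (Dave): manager_id=1 -> Carol
  - employee 4 (Alice): manager_id=2 -> Fiona

SQL:
SELECT a.name AS item, b.name AS manager
FROM employees a
LEFT JOIN employees b ON a.manager_id = b.id

Result:
item  | manager
------+--------
Carol | NULL   
Fiona | Carol  
Dave  | Carol  
Alice | Fiona  


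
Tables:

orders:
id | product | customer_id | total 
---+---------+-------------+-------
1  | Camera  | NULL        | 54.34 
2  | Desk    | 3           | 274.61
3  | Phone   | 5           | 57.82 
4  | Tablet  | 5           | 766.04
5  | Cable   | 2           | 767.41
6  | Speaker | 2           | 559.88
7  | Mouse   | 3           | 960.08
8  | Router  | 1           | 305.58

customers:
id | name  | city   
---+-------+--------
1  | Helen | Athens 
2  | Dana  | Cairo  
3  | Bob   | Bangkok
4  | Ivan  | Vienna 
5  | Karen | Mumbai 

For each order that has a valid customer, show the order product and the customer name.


INNER JOIN keeps only orders rows whose customer_id matches an id in customers. Walk through each order:
  - order 1 (Camera): customer_id=NULL, no match -> dropped
  - order 2 (Desk): customer_id=3 -> matches Bob
  - order 3 (Phone): customer_id=5 -> matches Karen
  - order 4 (Tablet): customer_id=5 -> matches Karen
  - order 5 (Cable): customer_id=2 -> matches Dana
  - order 6 (Speaker): customer_id=2 -> matches Dana
  - order 7 (Mouse): customer_id=3 -> matches Bob
  - order 8 (Router): customer_id=1 -> matches Helen
So 1 of 8 rows is dropped.

SQL:
SELECT a.product, b.name AS customer
FROM orders a
INNER JOIN customers b ON a.customer_id = b.id

Result:
product | customer
--------+---------
Desk    | Bob     
Phone   | Karen   
Tablet  | Karen   
Cable   | Dana    
Speaker | Dana    
Mouse   | Bob     
Router  | Helen   


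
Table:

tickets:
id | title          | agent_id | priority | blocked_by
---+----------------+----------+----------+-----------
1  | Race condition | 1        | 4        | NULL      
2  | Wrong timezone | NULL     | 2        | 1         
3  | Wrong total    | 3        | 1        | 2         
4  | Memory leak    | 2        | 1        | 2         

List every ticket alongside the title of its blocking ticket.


This is a self-join: tickets is joined to a second copy of itself, matching each row's blocked_by to another row's id. Use LEFT JOIN so rows with blocked_by=NULL are kept.
  - ticket 1 (Race condition): blocked_by=NULL -> NULL
  - ticket 2 (Wrong timezone): blocked_by=1 -> Race condition
  - ticket 3 (Wrong total): blocked_by=2 -> Wrong timezone
  - ticket 4 (Memory leak): blocked_by=2 -> Wrong timezone

SQL:
SELECT a.title AS item, b.title AS blocked_by
FROM tickets a
LEFT JOIN tickets b ON a.blocked_by = b.id

Result:
item           | blocked_by    
---------------+---------------
Race condition | NULL          
Wrong timezone | Race condition
Wrong total    | Wrong timezone
Memory leak    | Wrong timezone


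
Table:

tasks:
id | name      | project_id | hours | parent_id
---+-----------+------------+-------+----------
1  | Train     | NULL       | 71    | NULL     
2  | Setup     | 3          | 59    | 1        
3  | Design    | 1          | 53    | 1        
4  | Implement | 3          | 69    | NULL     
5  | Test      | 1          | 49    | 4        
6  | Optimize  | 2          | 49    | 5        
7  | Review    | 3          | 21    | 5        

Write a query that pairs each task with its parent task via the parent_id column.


This is a self-join: tasks is joined to a second copy of itself, matching each row's parent_id to another row's id. Use LEFT JOIN so rows with parent_id=NULL are kept.
  - task 1 (Train): parent_id=NULL -> NULL
  - task 2 (Setup): parent_id=1 -> Train
  - task 3 (Design): parent_id=1 -> Train
  - task 4 (Implement): parent_id=NULL -> NULL
  - task 5 (Test): parent_id=4 -> Implement
  - task 6 (Optimize): parent_id=5 -> Test
  - task 7 (Review): parent_id=5 -> Test

SQL:
SELECT a.name AS item, b.name AS parent
FROM tasks a
LEFT JOIN tasks b ON a.parent_id = b.id

Result:
item      | parent   
----------+----------
Train     | NULL     
Setup     | Train    
Design    | Train    
Implement | NULL     
Test      | Implement
Optimize  | Test     
Review    | Test     


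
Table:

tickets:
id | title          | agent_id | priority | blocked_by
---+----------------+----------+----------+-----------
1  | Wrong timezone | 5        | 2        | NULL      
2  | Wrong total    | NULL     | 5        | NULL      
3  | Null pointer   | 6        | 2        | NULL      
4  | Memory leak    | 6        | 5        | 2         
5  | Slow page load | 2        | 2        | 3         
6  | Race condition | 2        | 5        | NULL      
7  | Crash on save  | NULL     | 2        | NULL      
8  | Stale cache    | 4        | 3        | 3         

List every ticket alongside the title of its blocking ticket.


This is a self-join: tickets is joined to a second copy of itself, matching each row's blocked_by to another row's id. Use LEFT JOIN so rows with blocked_by=NULL are kept.
  - ticket 1 (Wrong timezone): blocked_by=NULL -> NULL
  - ticket 2 (Wrong total): blocked_by=NULL -> NULL
  - ticket 3 (Null pointer): blocked_by=NULL -> NULL
  - ticket 4 (Memory leak): blocked_by=2 -> Wrong total
  - ticket 5 (Slow page load): blocked_by=3 -> Null pointer
  - ticket 6 (Race condition): blocked_by=NULL -> NULL
  - ticket 7 (Crash on save): blocked_by=NULL -> NULL
  - ticket 8 (Stale cache): blocked_by=3 -> Null pointer

SQL:
SELECT a.title AS item, b.title AS blocked_by
FROM tickets a
LEFT JOIN tickets b ON a.blocked_by = b.id

Result:
item           | blocked_by  
---------------+-------------
Wrong timezone | NULL        
Wrong total    | NULL        
Null pointer   | NULL        
Memory leak    | Wrong total 
Slow page load | Null pointer
Race condition | NULL        
Crash on save  | NULL        
Stale cache    | Null pointer


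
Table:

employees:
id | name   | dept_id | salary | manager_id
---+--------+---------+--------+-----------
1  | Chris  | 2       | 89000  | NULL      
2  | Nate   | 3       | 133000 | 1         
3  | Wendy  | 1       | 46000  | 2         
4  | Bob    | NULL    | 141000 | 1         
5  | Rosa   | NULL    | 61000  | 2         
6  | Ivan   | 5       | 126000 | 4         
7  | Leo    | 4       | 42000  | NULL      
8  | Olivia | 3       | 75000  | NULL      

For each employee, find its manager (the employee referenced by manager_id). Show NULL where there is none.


This is a self-join: employees is joined to a second copy of itself, matching each row's manager_id to another row's id. Use LEFT JOIN so rows with manager_id=NULL are kept.
  - employee 1 (Chris): manager_id=NULL -> NULL
  - employee 2 (Nate): manager_id=1 -> Chris
  - employee 3 (Wendy): manager_id=2 -> Nate
  - employee 4 (Bob): manager_id=1 -> Chris
  - employee 5 (Rosa): manager_id=2 -> Nate
  - employee 6 (Ivan): manager_id=4 -> Bob
  - employee 7 (Leo): manager_id=NULL -> NULL
  - employee 8 (Olivia): manager_id=NULL -> NULL

SQL:
SELECT a.name AS item, b.name AS manager
FROM employees a
LEFT JOIN employees b ON a.manager_id = b.id

Result:
item   | manager
-------+--------
Chris  | NULL   
Nate   | Chris  
Wendy  | Nate   
Bob    | Chris  
Rosa   | Nate   
Ivan   | Bob    
Leo    | NULL   
Olivia | NULL   


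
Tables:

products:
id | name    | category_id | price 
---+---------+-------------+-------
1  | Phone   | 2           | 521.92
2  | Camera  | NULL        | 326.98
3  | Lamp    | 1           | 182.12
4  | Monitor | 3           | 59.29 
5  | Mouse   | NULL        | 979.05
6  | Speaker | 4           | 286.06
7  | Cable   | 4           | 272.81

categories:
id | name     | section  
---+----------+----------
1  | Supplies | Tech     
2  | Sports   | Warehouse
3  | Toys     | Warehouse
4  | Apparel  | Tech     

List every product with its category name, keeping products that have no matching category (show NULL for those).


LEFT JOIN keeps every row from products (the left table); where category_id has no match in categories, the category columns become NULL. Walk through each product:
  - product 1 (Phone): category_id=2 -> matches Sports
  - product 2 (Camera): category_id=NULL, no match -> kept with NULL
  - product 3 (Lamp): category_id=1 -> matches Supplies
  - product 4 (Monitor): category_id=3 -> matches Toys
  - product 5 (Mouse): category_id=NULL, no match -> kept with NULL
  - product 6 (Speaker): category_id=4 -> matches Apparel
  - product 7 (Cable): category_id=4 -> matches Apparel
All 7 rows appear; 2 have NULL category.

SQL:
SELECT a.name, b.name AS category
FROM products a
LEFT JOIN categories b ON a.category_id = b.id

Result:
name    | category
--------+---------
Phone   | Sports  
Camera  | NULL    
Lamp    | Supplies
Monitor | Toys    
Mouse   | NULL    
Speaker | Apparel 
Cable   | Apparel 


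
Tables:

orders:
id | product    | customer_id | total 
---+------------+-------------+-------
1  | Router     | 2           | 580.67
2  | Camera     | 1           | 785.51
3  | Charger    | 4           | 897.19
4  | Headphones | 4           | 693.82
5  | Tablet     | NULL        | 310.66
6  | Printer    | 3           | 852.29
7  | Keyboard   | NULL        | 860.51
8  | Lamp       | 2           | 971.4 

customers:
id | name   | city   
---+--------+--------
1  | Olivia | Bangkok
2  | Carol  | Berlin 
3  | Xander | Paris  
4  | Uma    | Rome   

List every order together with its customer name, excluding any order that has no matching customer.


INNER JOIN keeps only orders rows whose customer_id matches an id in customers. Walk through each order:
  - order 1 (Router): customer_id=2 -> matches Carol
  - order 2 (Camera): customer_id=1 -> matches Olivia
  - order 3 (Charger): customer_id=4 -> matches Uma
  - order 4 (Headphones): customer_id=4 -> matches Uma
  - order 5 (Tablet): customer_id=NULL, no match -> dropped
  - order 6 (Printer): customer_id=3 -> matches Xander
  - order 7 (Keyboard): customer_id=NULL, no match -> dropped
  - order 8 (Lamp): customer_id=2 -> matches Carol
So 2 of 8 rows are dropped.

SQL:
SELECT a.product, b.name AS customer
FROM orders a
INNER JOIN customers b ON a.customer_id = b.id

Result:
product    | customer
-----------+---------
Router     | Carol   
Camera     | Olivia  
Charger    | Uma     
Headphones | Uma     
Printer    | Xander  
Lamp       | Carol   


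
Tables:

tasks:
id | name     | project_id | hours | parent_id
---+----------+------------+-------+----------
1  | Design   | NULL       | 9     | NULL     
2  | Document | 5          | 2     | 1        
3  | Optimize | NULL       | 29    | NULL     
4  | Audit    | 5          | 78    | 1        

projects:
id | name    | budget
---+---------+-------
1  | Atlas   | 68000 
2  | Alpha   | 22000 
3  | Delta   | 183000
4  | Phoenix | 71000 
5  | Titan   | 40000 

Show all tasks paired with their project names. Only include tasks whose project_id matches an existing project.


INNER JOIN keeps only tasks rows whose project_id matches an id in projects. Walk through each task:
  - task 1 (Design): project_id=NULL, no match -> dropped
  - task 2 (Document): project_id=5 -> matches Titan
  - task 3 (Optimize): project_id=NULL, no match -> dropped
  - task 4 (Audit): project_id=5 -> matches Titan
So 2 of 4 rows are dropped.

SQL:
SELECT a.name, b.name AS project
FROM tasks a
INNER JOIN projects b ON a.project_id = b.id

Result:
name     | project
---------+--------
Document | Titan  
Audit    | Titan  


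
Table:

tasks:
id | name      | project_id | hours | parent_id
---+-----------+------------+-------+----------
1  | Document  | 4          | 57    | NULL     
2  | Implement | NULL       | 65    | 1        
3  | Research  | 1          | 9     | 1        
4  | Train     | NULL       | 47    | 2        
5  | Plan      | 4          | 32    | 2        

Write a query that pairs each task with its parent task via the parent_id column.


This is a self-join: tasks is joined to a second copy of itself, matching each row's parent_id to another row's id. Use LEFT JOIN so rows with parent_id=NULL are kept.
  - task 1 (Document): parent_id=NULL -> NULL
  - task 2 (Implement): parent_id=1 -> Document
  - task 3 (Research): parent_id=1 -> Document
  - task 4 (Train): parent_id=2 -> Implement
  - task 5 (Plan): parent_id=2 -> Implement

SQL:
SELECT a.name AS item, b.name AS parent
FROM tasks a
LEFT JOIN tasks b ON a.parent_id = b.id

Result:
item      | parent   
----------+----------
Document  | NULL     
Implement | Document 
Research  | Document 
Train     | Implement
Plan      | Implement


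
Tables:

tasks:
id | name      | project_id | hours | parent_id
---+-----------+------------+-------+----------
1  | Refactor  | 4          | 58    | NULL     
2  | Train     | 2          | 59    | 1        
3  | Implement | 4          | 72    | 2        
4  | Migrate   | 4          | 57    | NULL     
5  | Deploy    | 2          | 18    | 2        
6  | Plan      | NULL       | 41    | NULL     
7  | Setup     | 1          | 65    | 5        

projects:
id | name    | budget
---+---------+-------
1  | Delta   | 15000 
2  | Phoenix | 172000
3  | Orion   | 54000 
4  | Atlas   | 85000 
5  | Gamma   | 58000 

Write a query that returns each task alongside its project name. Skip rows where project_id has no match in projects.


INNER JOIN keeps only tasks rows whose project_id matches an id in projects. Walk through each task:
  - task 1 (Refactor): project_id=4 -> matches Atlas
  - task 2 (Train): project_id=2 -> matches Phoenix
  - task 3 (Implement): project_id=4 -> matches Atlas
  - task 4 (Migrate): project_id=4 -> matches Atlas
  - task 5 (Deploy): project_id=2 -> matches Phoenix
  - task 6 (Plan): project_id=NULL, no match -> dropped
  - task 7 (Setup): project_id=1 -> matches Delta
So 1 of 7 rows is dropped.

SQL:
SELECT a.name, b.name AS project
FROM tasks a
INNER JOIN projects b ON a.project_id = b.id

Result:
name      | project
----------+--------
Refactor  | Atlas  
Train     | Phoenix
Implement | Atlas  
Migrate   | Atlas  
Deploy    | Phoenix
Setup     | Delta  


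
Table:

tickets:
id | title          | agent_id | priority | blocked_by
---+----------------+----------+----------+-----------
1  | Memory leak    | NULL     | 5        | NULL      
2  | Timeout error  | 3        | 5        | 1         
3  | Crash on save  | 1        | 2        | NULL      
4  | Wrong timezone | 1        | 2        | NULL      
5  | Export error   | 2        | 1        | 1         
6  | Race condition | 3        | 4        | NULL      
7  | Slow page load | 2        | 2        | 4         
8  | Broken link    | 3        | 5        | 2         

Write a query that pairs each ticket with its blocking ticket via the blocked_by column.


This is a self-join: tickets is joined to a second copy of itself, matching each row's blocked_by to another row's id. Use LEFT JOIN so rows with blocked_by=NULL are kept.
  - ticket 1 (Memory leak): blocked_by=NULL -> NULL
  - ticket 2 (Timeout error): blocked_by=1 -> Memory leak
  - ticket 3 (Crash on save): blocked_by=NULL -> NULL
  - ticket 4 (Wrong timezone): blocked_by=NULL -> NULL
  - ticket 5 (Export error): blocked_by=1 -> Memory leak
  - ticket 6 (Race condition): blocked_by=NULL -> NULL
  - ticket 7 (Slow page load): blocked_by=4 -> Wrong timezone
  - ticket 8 (Broken link): blocked_by=2 -> Timeout error

SQL:
SELECT a.title AS item, b.title AS blocked_by
FROM tickets a
LEFT JOIN tickets b ON a.blocked_by = b.id

Result:
item           | blocked_by    
---------------+---------------
Memory leak    | NULL          
Timeout error  | Memory leak   
Crash on save  | NULL          
Wrong timezone | NULL          
Export error   | Memory leak   
Race condition | NULL          
Slow page load | Wrong timezone
Broken link    | Timeout error 


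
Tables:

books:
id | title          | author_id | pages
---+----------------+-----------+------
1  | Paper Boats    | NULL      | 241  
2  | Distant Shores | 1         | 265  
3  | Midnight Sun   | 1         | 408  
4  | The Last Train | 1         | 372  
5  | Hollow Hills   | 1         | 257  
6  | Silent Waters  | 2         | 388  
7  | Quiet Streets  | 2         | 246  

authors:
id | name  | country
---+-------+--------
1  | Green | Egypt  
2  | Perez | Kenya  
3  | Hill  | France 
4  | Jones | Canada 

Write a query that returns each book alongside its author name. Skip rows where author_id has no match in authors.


INNER JOIN keeps only books rows whose author_id matches an id in authors. Walk through each book:
  - book 1 (Paper Boats): author_id=NULL, no match -> dropped
  - book 2 (Distant Shores): author_id=1 -> matches Green
  - book 3 (Midnight Sun): author_id=1 -> matches Green
  - book 4 (The Last Train): author_id=1 -> matches Green
  - book 5 (Hollow Hills): author_id=1 -> matches Green
  - book 6 (Silent Waters): author_id=2 -> matches Perez
  - book 7 (Quiet Streets): author_id=2 -> matches Perez
So 1 of 7 rows is dropped.

SQL:
SELECT a.title, b.name AS author
FROM books a
INNER JOIN authors b ON a.author_id = b.id

Result:
title          | author
---------------+-------
Distant Shores | Green 
Midnight Sun   | Green 
The Last Train | Green 
Hollow Hills   | Green 
Silent Waters  | Perez 
Quiet Streets  | Perez 


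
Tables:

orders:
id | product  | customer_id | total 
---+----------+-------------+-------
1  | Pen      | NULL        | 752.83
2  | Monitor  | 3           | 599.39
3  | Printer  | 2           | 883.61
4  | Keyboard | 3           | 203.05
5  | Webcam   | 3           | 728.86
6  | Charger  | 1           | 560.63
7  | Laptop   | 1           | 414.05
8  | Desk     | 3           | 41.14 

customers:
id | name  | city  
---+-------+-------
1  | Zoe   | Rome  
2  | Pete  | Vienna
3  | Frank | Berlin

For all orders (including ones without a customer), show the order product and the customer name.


LEFT JOIN keeps every row from orders (the left table); where customer_id has no match in customers, the customer columns become NULL. Walk through each order:
  - order 1 (Pen): customer_id=NULL, no match -> kept with NULL
  - order 2 (Monitor): customer_id=3 -> matches Frank
  - order 3 (Printer): customer_id=2 -> matches Pete
  - order 4 (Keyboard): customer_id=3 -> matches Frank
  - order 5 (Webcam): customer_id=3 -> matches Frank
  - order 6 (Charger): customer_id=1 -> matches Zoe
  - order 7 (Laptop): customer_id=1 -> matches Zoe
  - order 8 (Desk): customer_id=3 -> matches Frank
All 8 rows appear; 1 has NULL customer.

SQL:
SELECT a.product, b.name AS customer
FROM orders a
LEFT JOIN customers b ON a.customer_id = b.id

Result:
product  | customer
---------+---------
Pen      | NULL    
Monitor  | Frank   
Printer  | Pete    
Keyboard | Frank   
Webcam   | Frank   
Charger  | Zoe     
Laptop   | Zoe     
Desk     | Frank   


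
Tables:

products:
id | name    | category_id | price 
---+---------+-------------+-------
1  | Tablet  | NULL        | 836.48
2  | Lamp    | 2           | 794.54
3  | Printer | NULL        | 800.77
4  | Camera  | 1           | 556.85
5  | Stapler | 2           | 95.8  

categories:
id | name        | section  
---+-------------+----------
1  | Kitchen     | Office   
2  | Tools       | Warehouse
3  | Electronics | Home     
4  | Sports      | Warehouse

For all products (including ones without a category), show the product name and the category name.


LEFT JOIN keeps every row from products (the left table); where category_id has no match in categories, the category columns become NULL. Walk through each product:
  - product 1 (Tablet): category_id=NULL, no match -> kept with NULL
  - product 2 (Lamp): category_id=2 -> matches Tools
  - product 3 (Printer): category_id=NULL, no match -> kept with NULL
  - product 4 (Camera): category_id=1 -> matches Kitchen
  - product 5 (Stapler): category_id=2 -> matches Tools
All 5 rows appear; 2 have NULL category.

SQL:
SELECT a.name, b.name AS category
FROM products a
LEFT JOIN categories b ON a.category_id = b.id

Result:
name    | category
--------+---------
Tablet  | NULL    
Lamp    | Tools   
Printer | NULL    
Camera  | Kitchen 
Stapler | Tools   


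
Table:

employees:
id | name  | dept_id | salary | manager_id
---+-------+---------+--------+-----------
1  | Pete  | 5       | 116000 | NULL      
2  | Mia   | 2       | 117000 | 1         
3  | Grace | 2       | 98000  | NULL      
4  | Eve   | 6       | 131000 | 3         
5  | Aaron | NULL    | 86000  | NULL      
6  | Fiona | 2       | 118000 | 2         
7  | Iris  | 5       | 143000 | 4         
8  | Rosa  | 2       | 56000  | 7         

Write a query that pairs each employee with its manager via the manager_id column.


This is a self-join: employees is joined to a second copy of itself, matching each row's manager_id to another row's id. Use LEFT JOIN so rows with manager_id=NULL are kept.
  - employee 1 (Pete): manager_id=NULL -> NULL
  - employee 2 (Mia): manager_id=1 -> Pete
  - employee 3 (Grace): manager_id=NULL -> NULL
  - employee 4 (Eve): manager_id=3 -> Grace
  - employee 5 (Aaron): manager_id=NULL -> NULL
  - employee 6 (Fiona): manager_id=2 -> Mia
  - employee 7 (Iris): manager_id=4 -> Eve
  - employee 8 (Rosa): manager_id=7 -> Iris

SQL:
SELECT a.name AS item, b.name AS manager
FROM employees a
LEFT JOIN employees b ON a.manager_id = b.id

Result:
item  | manager
------+--------
Pete  | NULL   
Mia   | Pete   
Grace | NULL   
Eve   | Grace  
Aaron | NULL   
Fiona | Mia    
Iris  | Eve    
Rosa  | Iris   


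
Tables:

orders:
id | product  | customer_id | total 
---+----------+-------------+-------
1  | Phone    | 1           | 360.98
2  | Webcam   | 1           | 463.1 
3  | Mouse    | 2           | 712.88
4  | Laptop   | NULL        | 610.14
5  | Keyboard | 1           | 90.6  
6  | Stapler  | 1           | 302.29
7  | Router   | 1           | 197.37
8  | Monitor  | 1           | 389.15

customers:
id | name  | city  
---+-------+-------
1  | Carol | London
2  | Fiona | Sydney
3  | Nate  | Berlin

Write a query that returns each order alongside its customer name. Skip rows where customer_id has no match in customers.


INNER JOIN keeps only orders rows whose customer_id matches an id in customers. Walk through each order:
  - order 1 (Phone): customer_id=1 -> matches Carol
  - order 2 (Webcam): customer_id=1 -> matches Carol
  - order 3 (Mouse): customer_id=2 -> matches Fiona
  - order 4 (Laptop): customer_id=NULL, no match -> dropped
  - order 5 (Keyboard): customer_id=1 -> matches Carol
  - order 6 (Stapler): customer_id=1 -> matches Carol
  - order 7 (Router): customer_id=1 -> matches Carol
  - order 8 (Monitor): customer_id=1 -> matches Carol
So 1 of 8 rows is dropped.

SQL:
SELECT a.product, b.name AS customer
FROM orders a
INNER JOIN customers b ON a.customer_id = b.id

Result:
product  | customer
---------+---------
Phone    | Carol   
Webcam   | Carol   
Mouse    | Fiona   
Keyboard | Carol   
Stapler  | Carol   
Router   | Carol   
Monitor  | Carol   
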